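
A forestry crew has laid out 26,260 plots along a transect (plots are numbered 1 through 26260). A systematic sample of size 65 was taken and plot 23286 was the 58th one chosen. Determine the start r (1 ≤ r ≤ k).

258

k = 26260/65 = 404
r = 23286 − (58−1)×404 = 23286 − 23028 = 258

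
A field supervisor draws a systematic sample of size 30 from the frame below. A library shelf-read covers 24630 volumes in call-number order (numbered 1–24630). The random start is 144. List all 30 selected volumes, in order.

144, 965, 1786, 2607, 3428, 4249, 5070, 5891, 6712, 7533, 8354, 9175, 9996, 10817, 11638, 12459, 13280, 14101, 14922, 15743, 16564, 17385, 18206, 19027, 19848, 20669, 21490, 22311, 23132, 23953

k = N/n = 24630/30 = 821
volume 1: 144
volume 2: 144 + 821 = 965
volume 3: 965 + 821 = 1786
volume 4: 1786 + 821 = 2607
volume 5: 2607 + 821 = 3428
volume 6: 3428 + 821 = 4249
volume 7: 4249 + 821 = 5070
volume 8: 5070 + 821 = 5891
volume 9: 5891 + 821 = 6712
volume 10: 6712 + 821 = 7533
volume 11: 7533 + 821 = 8354
volume 12: 8354 + 821 = 9175
volume 13: 9175 + 821 = 9996
volume 14: 9996 + 821 = 10817
volume 15: 10817 + 821 = 11638
volume 16: 11638 + 821 = 12459
volume 17: 12459 + 821 = 13280
volume 18: 13280 + 821 = 14101
volume 19: 14101 + 821 = 14922
volume 20: 14922 + 821 = 15743
volume 21: 15743 + 821 = 16564
volume 22: 16564 + 821 = 17385
volume 23: 17385 + 821 = 18206
volume 24: 18206 + 821 = 19027
volume 25: 19027 + 821 = 19848
volume 26: 19848 + 821 = 20669
volume 27: 20669 + 821 = 21490
volume 28: 21490 + 821 = 22311
volume 29: 22311 + 821 = 23132
volume 30: 23132 + 821 = 23953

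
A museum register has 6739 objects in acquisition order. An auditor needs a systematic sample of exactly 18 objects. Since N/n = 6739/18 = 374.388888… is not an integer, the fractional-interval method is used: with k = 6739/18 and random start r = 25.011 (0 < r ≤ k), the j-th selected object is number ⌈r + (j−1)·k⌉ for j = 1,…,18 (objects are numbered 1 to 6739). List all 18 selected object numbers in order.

26, 400, 774, 1149, 1523, 1897, 2272, 2646, 3021, 3395, 3769, 4144, 4518, 4893, 5267, 5641, 6016, 6390

j=1: r + 0k = 25.011 → ⌈·⌉ = 26
j=2: r + 1k = 399.399888… → ⌈·⌉ = 400
j=3: r + 2k = 773.788777… → ⌈·⌉ = 774
j=4: r + 3k = 1148.177666… → ⌈·⌉ = 1149
j=5: r + 4k = 1522.566555… → ⌈·⌉ = 1523
j=6: r + 5k = 1896.955444… → ⌈·⌉ = 1897
j=7: r + 6k = 2271.344333… → ⌈·⌉ = 2272
j=8: r + 7k = 2645.733222… → ⌈·⌉ = 2646
j=9: r + 8k = 3020.122111… → ⌈·⌉ = 3021
j=10: r + 9k = 3394.511 → ⌈·⌉ = 3395
j=11: r + 10k = 3768.899888… → ⌈·⌉ = 3769
j=12: r + 11k = 4143.288777… → ⌈·⌉ = 4144
j=13: r + 12k = 4517.677666… → ⌈·⌉ = 4518
j=14: r + 13k = 4892.066555… → ⌈·⌉ = 4893
j=15: r + 14k = 5266.455444… → ⌈·⌉ = 5267
j=16: r + 15k = 5640.844333… → ⌈·⌉ = 5641
j=17: r + 16k = 6015.233222… → ⌈·⌉ = 6016
j=18: r + 17k = 6389.622111… → ⌈·⌉ = 6390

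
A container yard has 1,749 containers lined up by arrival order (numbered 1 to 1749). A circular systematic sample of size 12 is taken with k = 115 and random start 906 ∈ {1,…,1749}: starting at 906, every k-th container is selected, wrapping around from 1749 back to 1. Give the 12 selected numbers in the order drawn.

906, 1021, 1136, 1251, 1366, 1481, 1596, 1711, 77, 192, 307, 422

Selection 1: 906
Selection 2: 906 + 115 = 1021
Selection 3: 1021 + 115 = 1136
Selection 4: 1136 + 115 = 1251
Selection 5: 1251 + 115 = 1366
Selection 6: 1366 + 115 = 1481
Selection 7: 1481 + 115 = 1596
Selection 8: 1596 + 115 = 1711
Selection 9: 1711 + 115 = 1826 → 1826 − 1749 = 77
Selection 10: 77 + 115 = 192
Selection 11: 192 + 115 = 307
Selection 12: 307 + 115 = 422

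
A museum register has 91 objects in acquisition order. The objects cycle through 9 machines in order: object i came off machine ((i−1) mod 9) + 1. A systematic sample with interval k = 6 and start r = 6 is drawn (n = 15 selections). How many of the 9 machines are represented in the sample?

3

Consecutive selections differ by k = 6, so their machine numbers differ by 6 mod 9 = 6.
gcd(6, 9) = 3, so the sample visits 9/3 = 3 distinct residues mod 9.
Start 6 is machine 6; the machines hit are 3, 6, 9.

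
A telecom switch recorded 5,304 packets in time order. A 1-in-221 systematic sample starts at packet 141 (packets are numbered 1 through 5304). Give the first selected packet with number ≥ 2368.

k = 221
Steps past start: ⌈(2368 − 141)/221⌉ = ⌈2227/221⌉ = 11
Selected packet: 141 + 11×221 = 2572

2572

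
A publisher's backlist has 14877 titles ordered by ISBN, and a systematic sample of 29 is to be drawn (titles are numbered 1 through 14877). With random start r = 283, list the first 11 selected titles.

k = N/n = 14877/29 = 513
title 1: 283
title 2: 283 + 513 = 796
title 3: 796 + 513 = 1309
title 4: 1309 + 513 = 1822
title 5: 1822 + 513 = 2335
title 6: 2335 + 513 = 2848
title 7: 2848 + 513 = 3361
title 8: 3361 + 513 = 3874
title 9: 3874 + 513 = 4387
title 10: 4387 + 513 = 4900
title 11: 4900 + 513 = 5413

283, 796, 1309, 1822, 2335, 2848, 3361, 3874, 4387, 4900, 5413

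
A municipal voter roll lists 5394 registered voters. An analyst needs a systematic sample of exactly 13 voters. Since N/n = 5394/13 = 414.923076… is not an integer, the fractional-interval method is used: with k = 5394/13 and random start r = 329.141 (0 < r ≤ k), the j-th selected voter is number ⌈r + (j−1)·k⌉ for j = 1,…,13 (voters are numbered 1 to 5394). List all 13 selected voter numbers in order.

j=1: r + 0k = 329.141 → ⌈·⌉ = 330
j=2: r + 1k = 744.064076… → ⌈·⌉ = 745
j=3: r + 2k = 1158.987153… → ⌈·⌉ = 1159
j=4: r + 3k = 1573.910230… → ⌈·⌉ = 1574
j=5: r + 4k = 1988.833307… → ⌈·⌉ = 1989
j=6: r + 5k = 2403.756384… → ⌈·⌉ = 2404
j=7: r + 6k = 2818.679461… → ⌈·⌉ = 2819
j=8: r + 7k = 3233.602538… → ⌈·⌉ = 3234
j=9: r + 8k = 3648.525615… → ⌈·⌉ = 3649
j=10: r + 9k = 4063.448692… → ⌈·⌉ = 4064
j=11: r + 10k = 4478.371769… → ⌈·⌉ = 4479
j=12: r + 11k = 4893.294846… → ⌈·⌉ = 4894
j=13: r + 12k = 5308.217923… → ⌈·⌉ = 5309

330, 745, 1159, 1574, 1989, 2404, 2819, 3234, 3649, 4064, 4479, 4894, 5309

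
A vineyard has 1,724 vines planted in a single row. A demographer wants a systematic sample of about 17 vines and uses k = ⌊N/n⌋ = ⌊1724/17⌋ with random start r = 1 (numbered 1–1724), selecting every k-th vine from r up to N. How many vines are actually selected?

k = ⌊1724/17⌋ = 101
Achieved size = ⌊(1724 − 1)/101⌋ + 1 = ⌊1723/101⌋ + 1 = 17 + 1 = 18
(last selection: 1 + 17×101 = 1718 ≤ 1724; next would be 1819 > 1724)

18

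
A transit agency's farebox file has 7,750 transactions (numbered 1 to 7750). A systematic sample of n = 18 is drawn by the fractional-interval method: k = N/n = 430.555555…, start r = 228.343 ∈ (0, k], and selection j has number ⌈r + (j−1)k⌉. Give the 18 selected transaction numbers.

229, 659, 1090, 1521, 1951, 2382, 2812, 3243, 3673, 4104, 4534, 4965, 5396, 5826, 6257, 6687, 7118, 7548

j=1: r + 0k = 228.343 → ⌈·⌉ = 229
j=2: r + 1k = 658.898555… → ⌈·⌉ = 659
j=3: r + 2k = 1089.454111… → ⌈·⌉ = 1090
j=4: r + 3k = 1520.009666… → ⌈·⌉ = 1521
j=5: r + 4k = 1950.565222… → ⌈·⌉ = 1951
j=6: r + 5k = 2381.120777… → ⌈·⌉ = 2382
j=7: r + 6k = 2811.676333… → ⌈·⌉ = 2812
j=8: r + 7k = 3242.231888… → ⌈·⌉ = 3243
j=9: r + 8k = 3672.787444… → ⌈·⌉ = 3673
j=10: r + 9k = 4103.343 → ⌈·⌉ = 4104
j=11: r + 10k = 4533.898555… → ⌈·⌉ = 4534
j=12: r + 11k = 4964.454111… → ⌈·⌉ = 4965
j=13: r + 12k = 5395.009666… → ⌈·⌉ = 5396
j=14: r + 13k = 5825.565222… → ⌈·⌉ = 5826
j=15: r + 14k = 6256.120777… → ⌈·⌉ = 6257
j=16: r + 15k = 6686.676333… → ⌈·⌉ = 6687
j=17: r + 16k = 7117.231888… → ⌈·⌉ = 7118
j=18: r + 17k = 7547.787444… → ⌈·⌉ = 7548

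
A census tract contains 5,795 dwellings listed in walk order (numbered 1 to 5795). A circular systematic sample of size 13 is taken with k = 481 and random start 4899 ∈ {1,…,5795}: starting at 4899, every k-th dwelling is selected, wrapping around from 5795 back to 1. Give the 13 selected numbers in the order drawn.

Selection 1: 4899
Selection 2: 4899 + 481 = 5380
Selection 3: 5380 + 481 = 5861 → 5861 − 5795 = 66
Selection 4: 66 + 481 = 547
Selection 5: 547 + 481 = 1028
Selection 6: 1028 + 481 = 1509
Selection 7: 1509 + 481 = 1990
Selection 8: 1990 + 481 = 2471
Selection 9: 2471 + 481 = 2952
Selection 10: 2952 + 481 = 3433
Selection 11: 3433 + 481 = 3914
Selection 12: 3914 + 481 = 4395
Selection 13: 4395 + 481 = 4876

4899, 5380, 66, 547, 1028, 1509, 1990, 2471, 2952, 3433, 3914, 4395, 4876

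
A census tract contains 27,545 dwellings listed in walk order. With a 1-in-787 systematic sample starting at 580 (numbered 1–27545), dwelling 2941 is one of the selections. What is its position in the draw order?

k = 787
position = (2941 − 580)/787 + 1 = 2361/787 + 1 = 3 + 1 = 4

4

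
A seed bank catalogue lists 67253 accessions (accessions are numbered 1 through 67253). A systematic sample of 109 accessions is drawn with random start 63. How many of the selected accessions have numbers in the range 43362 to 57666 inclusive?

23

k = 67253/109 = 617
First selection ≥ 43362: 63 + ⌈(43362−63)/617⌉·617 = 63 + 71×617 = 43870
Last selection ≤ 57666: 63 + ⌊(57666−63)/617⌋·617 = 63 + 93×617 = 57444
Count = 93 − 71 + 1 = 23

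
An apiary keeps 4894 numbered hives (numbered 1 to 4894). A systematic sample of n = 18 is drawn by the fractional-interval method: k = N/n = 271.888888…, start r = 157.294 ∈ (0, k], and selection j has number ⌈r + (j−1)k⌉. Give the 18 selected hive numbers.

j=1: r + 0k = 157.294 → ⌈·⌉ = 158
j=2: r + 1k = 429.182888… → ⌈·⌉ = 430
j=3: r + 2k = 701.071777… → ⌈·⌉ = 702
j=4: r + 3k = 972.960666… → ⌈·⌉ = 973
j=5: r + 4k = 1244.849555… → ⌈·⌉ = 1245
j=6: r + 5k = 1516.738444… → ⌈·⌉ = 1517
j=7: r + 6k = 1788.627333… → ⌈·⌉ = 1789
j=8: r + 7k = 2060.516222… → ⌈·⌉ = 2061
j=9: r + 8k = 2332.405111… → ⌈·⌉ = 2333
j=10: r + 9k = 2604.294 → ⌈·⌉ = 2605
j=11: r + 10k = 2876.182888… → ⌈·⌉ = 2877
j=12: r + 11k = 3148.071777… → ⌈·⌉ = 3149
j=13: r + 12k = 3419.960666… → ⌈·⌉ = 3420
j=14: r + 13k = 3691.849555… → ⌈·⌉ = 3692
j=15: r + 14k = 3963.738444… → ⌈·⌉ = 3964
j=16: r + 15k = 4235.627333… → ⌈·⌉ = 4236
j=17: r + 16k = 4507.516222… → ⌈·⌉ = 4508
j=18: r + 17k = 4779.405111… → ⌈·⌉ = 4780

158, 430, 702, 973, 1245, 1517, 1789, 2061, 2333, 2605, 2877, 3149, 3420, 3692, 3964, 4236, 4508, 4780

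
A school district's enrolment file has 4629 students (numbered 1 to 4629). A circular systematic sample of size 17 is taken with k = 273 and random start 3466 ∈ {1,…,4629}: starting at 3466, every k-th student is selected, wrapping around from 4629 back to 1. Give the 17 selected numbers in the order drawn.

3466, 3739, 4012, 4285, 4558, 202, 475, 748, 1021, 1294, 1567, 1840, 2113, 2386, 2659, 2932, 3205

Selection 1: 3466
Selection 2: 3466 + 273 = 3739
Selection 3: 3739 + 273 = 4012
Selection 4: 4012 + 273 = 4285
Selection 5: 4285 + 273 = 4558
Selection 6: 4558 + 273 = 4831 → 4831 − 4629 = 202
Selection 7: 202 + 273 = 475
Selection 8: 475 + 273 = 748
Selection 9: 748 + 273 = 1021
Selection 10: 1021 + 273 = 1294
Selection 11: 1294 + 273 = 1567
Selection 12: 1567 + 273 = 1840
Selection 13: 1840 + 273 = 2113
Selection 14: 2113 + 273 = 2386
Selection 15: 2386 + 273 = 2659
Selection 16: 2659 + 273 = 2932
Selection 17: 2932 + 273 = 3205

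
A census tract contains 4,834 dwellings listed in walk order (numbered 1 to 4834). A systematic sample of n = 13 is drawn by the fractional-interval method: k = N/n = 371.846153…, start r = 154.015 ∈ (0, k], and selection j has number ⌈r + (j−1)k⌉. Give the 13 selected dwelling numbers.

j=1: r + 0k = 154.015 → ⌈·⌉ = 155
j=2: r + 1k = 525.861153… → ⌈·⌉ = 526
j=3: r + 2k = 897.707307… → ⌈·⌉ = 898
j=4: r + 3k = 1269.553461… → ⌈·⌉ = 1270
j=5: r + 4k = 1641.399615… → ⌈·⌉ = 1642
j=6: r + 5k = 2013.245769… → ⌈·⌉ = 2014
j=7: r + 6k = 2385.091923… → ⌈·⌉ = 2386
j=8: r + 7k = 2756.938076… → ⌈·⌉ = 2757
j=9: r + 8k = 3128.784230… → ⌈·⌉ = 3129
j=10: r + 9k = 3500.630384… → ⌈·⌉ = 3501
j=11: r + 10k = 3872.476538… → ⌈·⌉ = 3873
j=12: r + 11k = 4244.322692… → ⌈·⌉ = 4245
j=13: r + 12k = 4616.168846… → ⌈·⌉ = 4617

155, 526, 898, 1270, 1642, 2014, 2386, 2757, 3129, 3501, 3873, 4245, 4617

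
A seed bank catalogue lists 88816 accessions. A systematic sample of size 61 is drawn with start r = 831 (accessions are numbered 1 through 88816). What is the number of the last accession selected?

88191

k = 88816/61 = 1456
61st selection = r + (61−1)·k = 831 + 60×1456 = 831 + 87360 = 88191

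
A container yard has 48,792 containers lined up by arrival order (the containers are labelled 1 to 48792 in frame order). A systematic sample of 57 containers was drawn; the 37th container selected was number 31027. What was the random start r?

211

k = 48792/57 = 856
r = 31027 − (37−1)×856 = 31027 − 30816 = 211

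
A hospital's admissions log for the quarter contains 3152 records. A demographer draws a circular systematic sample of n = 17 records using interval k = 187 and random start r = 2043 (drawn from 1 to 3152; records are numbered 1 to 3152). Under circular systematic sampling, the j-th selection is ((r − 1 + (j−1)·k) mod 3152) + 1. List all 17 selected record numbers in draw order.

2043, 2230, 2417, 2604, 2791, 2978, 13, 200, 387, 574, 761, 948, 1135, 1322, 1509, 1696, 1883

Selection 1: 2043
Selection 2: 2043 + 187 = 2230
Selection 3: 2230 + 187 = 2417
Selection 4: 2417 + 187 = 2604
Selection 5: 2604 + 187 = 2791
Selection 6: 2791 + 187 = 2978
Selection 7: 2978 + 187 = 3165 → 3165 − 3152 = 13
Selection 8: 13 + 187 = 200
Selection 9: 200 + 187 = 387
Selection 10: 387 + 187 = 574
Selection 11: 574 + 187 = 761
Selection 12: 761 + 187 = 948
Selection 13: 948 + 187 = 1135
Selection 14: 1135 + 187 = 1322
Selection 15: 1322 + 187 = 1509
Selection 16: 1509 + 187 = 1696
Selection 17: 1696 + 187 = 1883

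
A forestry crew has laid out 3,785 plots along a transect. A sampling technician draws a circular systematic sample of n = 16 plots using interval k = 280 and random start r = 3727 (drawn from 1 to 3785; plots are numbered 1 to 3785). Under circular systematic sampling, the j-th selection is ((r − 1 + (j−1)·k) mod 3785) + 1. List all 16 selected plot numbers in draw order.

3727, 222, 502, 782, 1062, 1342, 1622, 1902, 2182, 2462, 2742, 3022, 3302, 3582, 77, 357

Selection 1: 3727
Selection 2: 3727 + 280 = 4007 → 4007 − 3785 = 222
Selection 3: 222 + 280 = 502
Selection 4: 502 + 280 = 782
Selection 5: 782 + 280 = 1062
Selection 6: 1062 + 280 = 1342
Selection 7: 1342 + 280 = 1622
Selection 8: 1622 + 280 = 1902
Selection 9: 1902 + 280 = 2182
Selection 10: 2182 + 280 = 2462
Selection 11: 2462 + 280 = 2742
Selection 12: 2742 + 280 = 3022
Selection 13: 3022 + 280 = 3302
Selection 14: 3302 + 280 = 3582
Selection 15: 3582 + 280 = 3862 → 3862 − 3785 = 77
Selection 16: 77 + 280 = 357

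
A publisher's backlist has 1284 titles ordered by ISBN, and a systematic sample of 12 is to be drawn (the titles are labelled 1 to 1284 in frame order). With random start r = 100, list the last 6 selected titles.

k = N/n = 1284/12 = 107
7th selection = 100 + 6×107 = 742
8th: 742 + 107 = 849
9th: 849 + 107 = 956
10th: 956 + 107 = 1063
11th: 1063 + 107 = 1170
12th: 1170 + 107 = 1277

742, 849, 956, 1063, 1170, 1277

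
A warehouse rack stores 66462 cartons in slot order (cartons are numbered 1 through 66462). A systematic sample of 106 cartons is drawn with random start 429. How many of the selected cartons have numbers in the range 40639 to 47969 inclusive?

k = 66462/106 = 627
First selection ≥ 40639: 429 + ⌈(40639−429)/627⌉·627 = 429 + 65×627 = 41184
Last selection ≤ 47969: 429 + ⌊(47969−429)/627⌋·627 = 429 + 75×627 = 47454
Count = 75 − 65 + 1 = 11

11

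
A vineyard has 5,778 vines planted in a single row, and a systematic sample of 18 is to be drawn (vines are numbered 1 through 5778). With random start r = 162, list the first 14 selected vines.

162, 483, 804, 1125, 1446, 1767, 2088, 2409, 2730, 3051, 3372, 3693, 4014, 4335

k = N/n = 5778/18 = 321
vine 1: 162
vine 2: 162 + 321 = 483
vine 3: 483 + 321 = 804
vine 4: 804 + 321 = 1125
vine 5: 1125 + 321 = 1446
vine 6: 1446 + 321 = 1767
vine 7: 1767 + 321 = 2088
vine 8: 2088 + 321 = 2409
vine 9: 2409 + 321 = 2730
vine 10: 2730 + 321 = 3051
vine 11: 3051 + 321 = 3372
vine 12: 3372 + 321 = 3693
vine 13: 3693 + 321 = 4014
vine 14: 4014 + 321 = 4335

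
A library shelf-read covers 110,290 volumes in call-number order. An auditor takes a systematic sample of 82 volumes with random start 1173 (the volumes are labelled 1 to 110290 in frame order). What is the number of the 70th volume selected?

k = 110290/82 = 1345
70th selection = r + (70−1)·k = 1173 + 69×1345 = 1173 + 92805 = 93978

93978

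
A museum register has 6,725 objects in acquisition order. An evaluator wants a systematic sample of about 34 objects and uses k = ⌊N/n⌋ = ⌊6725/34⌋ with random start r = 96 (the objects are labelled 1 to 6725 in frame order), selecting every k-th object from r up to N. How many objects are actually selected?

34

k = ⌊6725/34⌋ = 197
Achieved size = ⌊(6725 − 96)/197⌋ + 1 = ⌊6629/197⌋ + 1 = 33 + 1 = 34
(last selection: 96 + 33×197 = 6597 ≤ 6725; next would be 6794 > 6725)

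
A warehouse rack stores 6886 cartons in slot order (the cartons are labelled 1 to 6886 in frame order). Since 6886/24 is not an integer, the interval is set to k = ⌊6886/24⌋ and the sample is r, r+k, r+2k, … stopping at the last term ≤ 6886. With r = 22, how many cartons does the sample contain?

25

k = ⌊6886/24⌋ = 286
Achieved size = ⌊(6886 − 22)/286⌋ + 1 = ⌊6864/286⌋ + 1 = 24 + 1 = 25
(last selection: 22 + 24×286 = 6886 ≤ 6886; next would be 7172 > 6886)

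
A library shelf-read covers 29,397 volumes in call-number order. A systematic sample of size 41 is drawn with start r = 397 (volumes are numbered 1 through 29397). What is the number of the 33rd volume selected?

23341

k = 29397/41 = 717
33rd selection = r + (33−1)·k = 397 + 32×717 = 397 + 22944 = 23341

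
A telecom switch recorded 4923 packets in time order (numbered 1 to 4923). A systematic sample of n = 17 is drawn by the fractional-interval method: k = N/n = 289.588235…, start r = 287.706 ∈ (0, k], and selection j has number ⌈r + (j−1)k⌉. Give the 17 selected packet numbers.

288, 578, 867, 1157, 1447, 1736, 2026, 2315, 2605, 2895, 3184, 3474, 3763, 4053, 4342, 4632, 4922

j=1: r + 0k = 287.706 → ⌈·⌉ = 288
j=2: r + 1k = 577.294235… → ⌈·⌉ = 578
j=3: r + 2k = 866.882470… → ⌈·⌉ = 867
j=4: r + 3k = 1156.470705… → ⌈·⌉ = 1157
j=5: r + 4k = 1446.058941… → ⌈·⌉ = 1447
j=6: r + 5k = 1735.647176… → ⌈·⌉ = 1736
j=7: r + 6k = 2025.235411… → ⌈·⌉ = 2026
j=8: r + 7k = 2314.823647… → ⌈·⌉ = 2315
j=9: r + 8k = 2604.411882… → ⌈·⌉ = 2605
j=10: r + 9k = 2894.000117… → ⌈·⌉ = 2895
j=11: r + 10k = 3183.588352… → ⌈·⌉ = 3184
j=12: r + 11k = 3473.176588… → ⌈·⌉ = 3474
j=13: r + 12k = 3762.764823… → ⌈·⌉ = 3763
j=14: r + 13k = 4052.353058… → ⌈·⌉ = 4053
j=15: r + 14k = 4341.941294… → ⌈·⌉ = 4342
j=16: r + 15k = 4631.529529… → ⌈·⌉ = 4632
j=17: r + 16k = 4921.117764… → ⌈·⌉ = 4922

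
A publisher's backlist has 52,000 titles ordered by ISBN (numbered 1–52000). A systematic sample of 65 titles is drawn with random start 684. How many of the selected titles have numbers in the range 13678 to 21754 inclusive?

k = 52000/65 = 800
First selection ≥ 13678: 684 + ⌈(13678−684)/800⌉·800 = 684 + 17×800 = 14284
Last selection ≤ 21754: 684 + ⌊(21754−684)/800⌋·800 = 684 + 26×800 = 21484
Count = 26 − 17 + 1 = 10

10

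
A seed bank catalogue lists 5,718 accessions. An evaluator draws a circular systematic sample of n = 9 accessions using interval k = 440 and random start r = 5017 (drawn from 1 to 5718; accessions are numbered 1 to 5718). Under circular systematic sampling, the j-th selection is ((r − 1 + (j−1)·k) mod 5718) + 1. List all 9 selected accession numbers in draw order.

5017, 5457, 179, 619, 1059, 1499, 1939, 2379, 2819

Selection 1: 5017
Selection 2: 5017 + 440 = 5457
Selection 3: 5457 + 440 = 5897 → 5897 − 5718 = 179
Selection 4: 179 + 440 = 619
Selection 5: 619 + 440 = 1059
Selection 6: 1059 + 440 = 1499
Selection 7: 1499 + 440 = 1939
Selection 8: 1939 + 440 = 2379
Selection 9: 2379 + 440 = 2819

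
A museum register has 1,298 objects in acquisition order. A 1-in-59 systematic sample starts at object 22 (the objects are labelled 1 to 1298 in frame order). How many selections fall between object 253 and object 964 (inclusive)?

12

k = 59
First selection ≥ 253: 22 + ⌈(253−22)/59⌉·59 = 22 + 4×59 = 258
Last selection ≤ 964: 22 + ⌊(964−22)/59⌋·59 = 22 + 15×59 = 907
Count = 15 − 4 + 1 = 12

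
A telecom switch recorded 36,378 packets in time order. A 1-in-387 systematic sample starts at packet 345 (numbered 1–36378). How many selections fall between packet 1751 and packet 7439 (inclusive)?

15

k = 387
First selection ≥ 1751: 345 + ⌈(1751−345)/387⌉·387 = 345 + 4×387 = 1893
Last selection ≤ 7439: 345 + ⌊(7439−345)/387⌋·387 = 345 + 18×387 = 7311
Count = 18 − 4 + 1 = 15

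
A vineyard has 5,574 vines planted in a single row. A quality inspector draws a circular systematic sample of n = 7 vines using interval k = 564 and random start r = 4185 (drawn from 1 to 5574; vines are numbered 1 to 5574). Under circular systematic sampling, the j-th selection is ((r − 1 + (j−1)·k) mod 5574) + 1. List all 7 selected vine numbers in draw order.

4185, 4749, 5313, 303, 867, 1431, 1995

Selection 1: 4185
Selection 2: 4185 + 564 = 4749
Selection 3: 4749 + 564 = 5313
Selection 4: 5313 + 564 = 5877 → 5877 − 5574 = 303
Selection 5: 303 + 564 = 867
Selection 6: 867 + 564 = 1431
Selection 7: 1431 + 564 = 1995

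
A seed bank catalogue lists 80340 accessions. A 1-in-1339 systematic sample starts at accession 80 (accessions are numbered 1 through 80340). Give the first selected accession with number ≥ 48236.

48284

k = 1339
Steps past start: ⌈(48236 − 80)/1339⌉ = ⌈48156/1339⌉ = 36
Selected accession: 80 + 36×1339 = 48284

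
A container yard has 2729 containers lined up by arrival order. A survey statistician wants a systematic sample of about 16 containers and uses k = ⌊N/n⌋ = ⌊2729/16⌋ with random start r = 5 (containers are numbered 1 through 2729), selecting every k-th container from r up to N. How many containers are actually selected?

17

k = ⌊2729/16⌋ = 170
Achieved size = ⌊(2729 − 5)/170⌋ + 1 = ⌊2724/170⌋ + 1 = 16 + 1 = 17
(last selection: 5 + 16×170 = 2725 ≤ 2729; next would be 2895 > 2729)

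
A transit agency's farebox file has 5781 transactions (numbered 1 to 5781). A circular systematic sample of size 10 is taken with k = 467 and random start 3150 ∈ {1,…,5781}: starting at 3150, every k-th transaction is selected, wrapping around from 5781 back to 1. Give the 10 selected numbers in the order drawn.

3150, 3617, 4084, 4551, 5018, 5485, 171, 638, 1105, 1572

Selection 1: 3150
Selection 2: 3150 + 467 = 3617
Selection 3: 3617 + 467 = 4084
Selection 4: 4084 + 467 = 4551
Selection 5: 4551 + 467 = 5018
Selection 6: 5018 + 467 = 5485
Selection 7: 5485 + 467 = 5952 → 5952 − 5781 = 171
Selection 8: 171 + 467 = 638
Selection 9: 638 + 467 = 1105
Selection 10: 1105 + 467 = 1572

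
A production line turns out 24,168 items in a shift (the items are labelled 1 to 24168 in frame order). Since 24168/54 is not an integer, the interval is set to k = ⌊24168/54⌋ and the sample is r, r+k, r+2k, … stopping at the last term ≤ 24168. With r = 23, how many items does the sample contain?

55

k = ⌊24168/54⌋ = 447
Achieved size = ⌊(24168 − 23)/447⌋ + 1 = ⌊24145/447⌋ + 1 = 54 + 1 = 55
(last selection: 23 + 54×447 = 24161 ≤ 24168; next would be 24608 > 24168)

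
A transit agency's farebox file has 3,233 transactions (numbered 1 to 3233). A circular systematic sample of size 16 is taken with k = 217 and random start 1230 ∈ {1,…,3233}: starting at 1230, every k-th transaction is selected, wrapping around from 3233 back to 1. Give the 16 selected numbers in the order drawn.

1230, 1447, 1664, 1881, 2098, 2315, 2532, 2749, 2966, 3183, 167, 384, 601, 818, 1035, 1252

Selection 1: 1230
Selection 2: 1230 + 217 = 1447
Selection 3: 1447 + 217 = 1664
Selection 4: 1664 + 217 = 1881
Selection 5: 1881 + 217 = 2098
Selection 6: 2098 + 217 = 2315
Selection 7: 2315 + 217 = 2532
Selection 8: 2532 + 217 = 2749
Selection 9: 2749 + 217 = 2966
Selection 10: 2966 + 217 = 3183
Selection 11: 3183 + 217 = 3400 → 3400 − 3233 = 167
Selection 12: 167 + 217 = 384
Selection 13: 384 + 217 = 601
Selection 14: 601 + 217 = 818
Selection 15: 818 + 217 = 1035
Selection 16: 1035 + 217 = 1252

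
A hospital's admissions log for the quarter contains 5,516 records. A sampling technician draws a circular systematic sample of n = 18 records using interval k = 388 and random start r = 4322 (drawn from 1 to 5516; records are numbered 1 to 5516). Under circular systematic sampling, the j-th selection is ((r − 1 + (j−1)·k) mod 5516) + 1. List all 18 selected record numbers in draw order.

4322, 4710, 5098, 5486, 358, 746, 1134, 1522, 1910, 2298, 2686, 3074, 3462, 3850, 4238, 4626, 5014, 5402

Selection 1: 4322
Selection 2: 4322 + 388 = 4710
Selection 3: 4710 + 388 = 5098
Selection 4: 5098 + 388 = 5486
Selection 5: 5486 + 388 = 5874 → 5874 − 5516 = 358
Selection 6: 358 + 388 = 746
Selection 7: 746 + 388 = 1134
Selection 8: 1134 + 388 = 1522
Selection 9: 1522 + 388 = 1910
Selection 10: 1910 + 388 = 2298
Selection 11: 2298 + 388 = 2686
Selection 12: 2686 + 388 = 3074
Selection 13: 3074 + 388 = 3462
Selection 14: 3462 + 388 = 3850
Selection 15: 3850 + 388 = 4238
Selection 16: 4238 + 388 = 4626
Selection 17: 4626 + 388 = 5014
Selection 18: 5014 + 388 = 5402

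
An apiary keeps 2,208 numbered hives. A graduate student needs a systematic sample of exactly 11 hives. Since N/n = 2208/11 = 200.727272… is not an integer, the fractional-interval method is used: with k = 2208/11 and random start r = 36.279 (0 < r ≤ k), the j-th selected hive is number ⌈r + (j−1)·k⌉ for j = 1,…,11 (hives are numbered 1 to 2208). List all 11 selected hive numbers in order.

j=1: r + 0k = 36.279 → ⌈·⌉ = 37
j=2: r + 1k = 237.006272… → ⌈·⌉ = 238
j=3: r + 2k = 437.733545… → ⌈·⌉ = 438
j=4: r + 3k = 638.460818… → ⌈·⌉ = 639
j=5: r + 4k = 839.188090… → ⌈·⌉ = 840
j=6: r + 5k = 1039.915363… → ⌈·⌉ = 1040
j=7: r + 6k = 1240.642636… → ⌈·⌉ = 1241
j=8: r + 7k = 1441.369909… → ⌈·⌉ = 1442
j=9: r + 8k = 1642.097181… → ⌈·⌉ = 1643
j=10: r + 9k = 1842.824454… → ⌈·⌉ = 1843
j=11: r + 10k = 2043.551727… → ⌈·⌉ = 2044

37, 238, 438, 639, 840, 1040, 1241, 1442, 1643, 1843, 2044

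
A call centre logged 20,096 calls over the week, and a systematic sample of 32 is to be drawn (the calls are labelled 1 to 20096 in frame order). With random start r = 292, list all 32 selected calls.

292, 920, 1548, 2176, 2804, 3432, 4060, 4688, 5316, 5944, 6572, 7200, 7828, 8456, 9084, 9712, 10340, 10968, 11596, 12224, 12852, 13480, 14108, 14736, 15364, 15992, 16620, 17248, 17876, 18504, 19132, 19760

k = N/n = 20096/32 = 628
call 1: 292
call 2: 292 + 628 = 920
call 3: 920 + 628 = 1548
call 4: 1548 + 628 = 2176
call 5: 2176 + 628 = 2804
call 6: 2804 + 628 = 3432
call 7: 3432 + 628 = 4060
call 8: 4060 + 628 = 4688
call 9: 4688 + 628 = 5316
call 10: 5316 + 628 = 5944
call 11: 5944 + 628 = 6572
call 12: 6572 + 628 = 7200
call 13: 7200 + 628 = 7828
call 14: 7828 + 628 = 8456
call 15: 8456 + 628 = 9084
call 16: 9084 + 628 = 9712
call 17: 9712 + 628 = 10340
call 18: 10340 + 628 = 10968
call 19: 10968 + 628 = 11596
call 20: 11596 + 628 = 12224
call 21: 12224 + 628 = 12852
call 22: 12852 + 628 = 13480
call 23: 13480 + 628 = 14108
call 24: 14108 + 628 = 14736
call 25: 14736 + 628 = 15364
call 26: 15364 + 628 = 15992
call 27: 15992 + 628 = 16620
call 28: 16620 + 628 = 17248
call 29: 17248 + 628 = 17876
call 30: 17876 + 628 = 18504
call 31: 18504 + 628 = 19132
call 32: 19132 + 628 = 19760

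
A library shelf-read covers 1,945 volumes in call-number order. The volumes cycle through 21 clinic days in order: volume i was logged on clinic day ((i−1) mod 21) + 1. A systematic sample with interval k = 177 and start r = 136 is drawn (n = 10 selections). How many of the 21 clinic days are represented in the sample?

7

Consecutive selections differ by k = 177, so their clinic day numbers differ by 177 mod 21 = 9.
gcd(177, 21) = 3, so the sample visits 21/3 = 7 distinct residues mod 21.
Start 136 is clinic day 10; the clinic days hit are 1, 4, 7, 10, 13, 16, 19.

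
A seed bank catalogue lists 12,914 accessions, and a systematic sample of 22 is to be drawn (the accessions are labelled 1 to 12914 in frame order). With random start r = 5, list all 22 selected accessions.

k = N/n = 12914/22 = 587
accession 1: 5
accession 2: 5 + 587 = 592
accession 3: 592 + 587 = 1179
accession 4: 1179 + 587 = 1766
accession 5: 1766 + 587 = 2353
accession 6: 2353 + 587 = 2940
accession 7: 2940 + 587 = 3527
accession 8: 3527 + 587 = 4114
accession 9: 4114 + 587 = 4701
accession 10: 4701 + 587 = 5288
accession 11: 5288 + 587 = 5875
accession 12: 5875 + 587 = 6462
accession 13: 6462 + 587 = 7049
accession 14: 7049 + 587 = 7636
accession 15: 7636 + 587 = 8223
accession 16: 8223 + 587 = 8810
accession 17: 8810 + 587 = 9397
accession 18: 9397 + 587 = 9984
accession 19: 9984 + 587 = 10571
accession 20: 10571 + 587 = 11158
accession 21: 11158 + 587 = 11745
accession 22: 11745 + 587 = 12332

5, 592, 1179, 1766, 2353, 2940, 3527, 4114, 4701, 5288, 5875, 6462, 7049, 7636, 8223, 8810, 9397, 9984, 10571, 11158, 11745, 12332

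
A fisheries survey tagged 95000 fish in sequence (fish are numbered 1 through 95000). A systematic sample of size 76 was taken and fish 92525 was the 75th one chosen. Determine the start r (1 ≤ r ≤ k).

25

k = 95000/76 = 1250
r = 92525 − (75−1)×1250 = 92525 − 92500 = 25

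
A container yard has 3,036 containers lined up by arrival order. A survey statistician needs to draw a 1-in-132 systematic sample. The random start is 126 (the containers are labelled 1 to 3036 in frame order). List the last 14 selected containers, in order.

1314, 1446, 1578, 1710, 1842, 1974, 2106, 2238, 2370, 2502, 2634, 2766, 2898, 3030

10th selection = 126 + 9×132 = 1314
11th: 1314 + 132 = 1446
12th: 1446 + 132 = 1578
13th: 1578 + 132 = 1710
14th: 1710 + 132 = 1842
15th: 1842 + 132 = 1974
16th: 1974 + 132 = 2106
17th: 2106 + 132 = 2238
18th: 2238 + 132 = 2370
19th: 2370 + 132 = 2502
20th: 2502 + 132 = 2634
21st: 2634 + 132 = 2766
22nd: 2766 + 132 = 2898
23rd: 2898 + 132 = 3030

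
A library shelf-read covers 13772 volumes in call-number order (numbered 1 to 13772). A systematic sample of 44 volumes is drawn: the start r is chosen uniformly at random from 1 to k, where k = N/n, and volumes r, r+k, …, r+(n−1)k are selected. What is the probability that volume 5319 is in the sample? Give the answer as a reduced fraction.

k = 13772/44 = 313.
Volume 5319 is selected iff r ≡ 5319 (mod 313); exactly one such r in {1,…,313}.
Inclusion probability = 1/313.

1/313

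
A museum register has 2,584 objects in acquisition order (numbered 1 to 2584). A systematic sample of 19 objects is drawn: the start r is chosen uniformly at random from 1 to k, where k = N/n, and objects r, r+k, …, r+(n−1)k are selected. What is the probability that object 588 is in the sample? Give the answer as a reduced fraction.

1/136

k = 2584/19 = 136.
Object 588 is selected iff r ≡ 588 (mod 136); exactly one such r in {1,…,136}.
Inclusion probability = 1/136.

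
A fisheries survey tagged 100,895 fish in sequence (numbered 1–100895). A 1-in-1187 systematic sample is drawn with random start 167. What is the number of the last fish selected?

99875

k = 1187
85th selection = r + (85−1)·k = 167 + 84×1187 = 167 + 99708 = 99875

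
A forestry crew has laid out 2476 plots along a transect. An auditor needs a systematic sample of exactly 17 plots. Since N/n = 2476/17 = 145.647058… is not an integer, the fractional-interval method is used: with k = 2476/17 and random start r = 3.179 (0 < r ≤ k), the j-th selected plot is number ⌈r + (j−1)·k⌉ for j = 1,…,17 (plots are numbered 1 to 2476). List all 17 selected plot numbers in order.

4, 149, 295, 441, 586, 732, 878, 1023, 1169, 1315, 1460, 1606, 1751, 1897, 2043, 2188, 2334

j=1: r + 0k = 3.179 → ⌈·⌉ = 4
j=2: r + 1k = 148.826058… → ⌈·⌉ = 149
j=3: r + 2k = 294.473117… → ⌈·⌉ = 295
j=4: r + 3k = 440.120176… → ⌈·⌉ = 441
j=5: r + 4k = 585.767235… → ⌈·⌉ = 586
j=6: r + 5k = 731.414294… → ⌈·⌉ = 732
j=7: r + 6k = 877.061352… → ⌈·⌉ = 878
j=8: r + 7k = 1022.708411… → ⌈·⌉ = 1023
j=9: r + 8k = 1168.355470… → ⌈·⌉ = 1169
j=10: r + 9k = 1314.002529… → ⌈·⌉ = 1315
j=11: r + 10k = 1459.649588… → ⌈·⌉ = 1460
j=12: r + 11k = 1605.296647… → ⌈·⌉ = 1606
j=13: r + 12k = 1750.943705… → ⌈·⌉ = 1751
j=14: r + 13k = 1896.590764… → ⌈·⌉ = 1897
j=15: r + 14k = 2042.237823… → ⌈·⌉ = 2043
j=16: r + 15k = 2187.884882… → ⌈·⌉ = 2188
j=17: r + 16k = 2333.531941… → ⌈·⌉ = 2334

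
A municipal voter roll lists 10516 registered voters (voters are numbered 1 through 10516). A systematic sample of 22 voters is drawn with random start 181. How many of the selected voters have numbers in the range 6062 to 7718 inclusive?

k = 10516/22 = 478
First selection ≥ 6062: 181 + ⌈(6062−181)/478⌉·478 = 181 + 13×478 = 6395
Last selection ≤ 7718: 181 + ⌊(7718−181)/478⌋·478 = 181 + 15×478 = 7351
Count = 15 − 13 + 1 = 3

3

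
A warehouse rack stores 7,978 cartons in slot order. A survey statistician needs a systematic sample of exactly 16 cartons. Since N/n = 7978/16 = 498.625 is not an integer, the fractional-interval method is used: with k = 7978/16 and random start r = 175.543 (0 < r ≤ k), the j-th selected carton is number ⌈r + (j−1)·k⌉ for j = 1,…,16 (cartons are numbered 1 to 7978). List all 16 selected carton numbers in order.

j=1: r + 0k = 175.543 → ⌈·⌉ = 176
j=2: r + 1k = 674.168 → ⌈·⌉ = 675
j=3: r + 2k = 1172.793 → ⌈·⌉ = 1173
j=4: r + 3k = 1671.418 → ⌈·⌉ = 1672
j=5: r + 4k = 2170.043 → ⌈·⌉ = 2171
j=6: r + 5k = 2668.668 → ⌈·⌉ = 2669
j=7: r + 6k = 3167.293 → ⌈·⌉ = 3168
j=8: r + 7k = 3665.918 → ⌈·⌉ = 3666
j=9: r + 8k = 4164.543 → ⌈·⌉ = 4165
j=10: r + 9k = 4663.168 → ⌈·⌉ = 4664
j=11: r + 10k = 5161.793 → ⌈·⌉ = 5162
j=12: r + 11k = 5660.418 → ⌈·⌉ = 5661
j=13: r + 12k = 6159.043 → ⌈·⌉ = 6160
j=14: r + 13k = 6657.668 → ⌈·⌉ = 6658
j=15: r + 14k = 7156.293 → ⌈·⌉ = 7157
j=16: r + 15k = 7654.918 → ⌈·⌉ = 7655

176, 675, 1173, 1672, 2171, 2669, 3168, 3666, 4165, 4664, 5162, 5661, 6160, 6658, 7157, 7655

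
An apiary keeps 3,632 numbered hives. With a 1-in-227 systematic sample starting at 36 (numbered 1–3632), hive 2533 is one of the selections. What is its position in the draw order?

12

k = 227
position = (2533 − 36)/227 + 1 = 2497/227 + 1 = 11 + 1 = 12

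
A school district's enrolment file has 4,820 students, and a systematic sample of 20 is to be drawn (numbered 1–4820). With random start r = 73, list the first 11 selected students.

k = N/n = 4820/20 = 241
student 1: 73
student 2: 73 + 241 = 314
student 3: 314 + 241 = 555
student 4: 555 + 241 = 796
student 5: 796 + 241 = 1037
student 6: 1037 + 241 = 1278
student 7: 1278 + 241 = 1519
student 8: 1519 + 241 = 1760
student 9: 1760 + 241 = 2001
student 10: 2001 + 241 = 2242
student 11: 2242 + 241 = 2483

73, 314, 555, 796, 1037, 1278, 1519, 1760, 2001, 2242, 2483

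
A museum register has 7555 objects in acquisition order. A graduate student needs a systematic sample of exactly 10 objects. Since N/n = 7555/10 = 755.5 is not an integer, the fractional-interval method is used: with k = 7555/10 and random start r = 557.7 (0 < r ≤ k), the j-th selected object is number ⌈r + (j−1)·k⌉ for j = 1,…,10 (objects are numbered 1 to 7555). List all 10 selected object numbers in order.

558, 1314, 2069, 2825, 3580, 4336, 5091, 5847, 6602, 7358

j=1: r + 0k = 557.7 → ⌈·⌉ = 558
j=2: r + 1k = 1313.2 → ⌈·⌉ = 1314
j=3: r + 2k = 2068.7 → ⌈·⌉ = 2069
j=4: r + 3k = 2824.2 → ⌈·⌉ = 2825
j=5: r + 4k = 3579.7 → ⌈·⌉ = 3580
j=6: r + 5k = 4335.2 → ⌈·⌉ = 4336
j=7: r + 6k = 5090.7 → ⌈·⌉ = 5091
j=8: r + 7k = 5846.2 → ⌈·⌉ = 5847
j=9: r + 8k = 6601.7 → ⌈·⌉ = 6602
j=10: r + 9k = 7357.2 → ⌈·⌉ = 7358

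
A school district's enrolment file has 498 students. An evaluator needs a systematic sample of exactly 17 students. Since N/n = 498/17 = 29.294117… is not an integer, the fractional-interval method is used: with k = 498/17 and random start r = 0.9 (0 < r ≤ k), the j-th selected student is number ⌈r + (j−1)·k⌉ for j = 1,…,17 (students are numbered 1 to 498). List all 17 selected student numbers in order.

1, 31, 60, 89, 119, 148, 177, 206, 236, 265, 294, 324, 353, 382, 412, 441, 470

j=1: r + 0k = 0.9 → ⌈·⌉ = 1
j=2: r + 1k = 30.194117… → ⌈·⌉ = 31
j=3: r + 2k = 59.488235… → ⌈·⌉ = 60
j=4: r + 3k = 88.782352… → ⌈·⌉ = 89
j=5: r + 4k = 118.076470… → ⌈·⌉ = 119
j=6: r + 5k = 147.370588… → ⌈·⌉ = 148
j=7: r + 6k = 176.664705… → ⌈·⌉ = 177
j=8: r + 7k = 205.958823… → ⌈·⌉ = 206
j=9: r + 8k = 235.252941… → ⌈·⌉ = 236
j=10: r + 9k = 264.547058… → ⌈·⌉ = 265
j=11: r + 10k = 293.841176… → ⌈·⌉ = 294
j=12: r + 11k = 323.135294… → ⌈·⌉ = 324
j=13: r + 12k = 352.429411… → ⌈·⌉ = 353
j=14: r + 13k = 381.723529… → ⌈·⌉ = 382
j=15: r + 14k = 411.017647… → ⌈·⌉ = 412
j=16: r + 15k = 440.311764… → ⌈·⌉ = 441
j=17: r + 16k = 469.605882… → ⌈·⌉ = 470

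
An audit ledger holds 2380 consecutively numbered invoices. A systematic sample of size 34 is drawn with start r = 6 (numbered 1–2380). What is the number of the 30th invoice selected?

k = 2380/34 = 70
30th selection = r + (30−1)·k = 6 + 29×70 = 6 + 2030 = 2036

2036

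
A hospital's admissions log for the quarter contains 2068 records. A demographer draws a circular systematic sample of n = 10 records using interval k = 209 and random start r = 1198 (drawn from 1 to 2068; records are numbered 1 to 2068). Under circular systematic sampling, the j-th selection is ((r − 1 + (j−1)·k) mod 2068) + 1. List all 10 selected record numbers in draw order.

1198, 1407, 1616, 1825, 2034, 175, 384, 593, 802, 1011

Selection 1: 1198
Selection 2: 1198 + 209 = 1407
Selection 3: 1407 + 209 = 1616
Selection 4: 1616 + 209 = 1825
Selection 5: 1825 + 209 = 2034
Selection 6: 2034 + 209 = 2243 → 2243 − 2068 = 175
Selection 7: 175 + 209 = 384
Selection 8: 384 + 209 = 593
Selection 9: 593 + 209 = 802
Selection 10: 802 + 209 = 1011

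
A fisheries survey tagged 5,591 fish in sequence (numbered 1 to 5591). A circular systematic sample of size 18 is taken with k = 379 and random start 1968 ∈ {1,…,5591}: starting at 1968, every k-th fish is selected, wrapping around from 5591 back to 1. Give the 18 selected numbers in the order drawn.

Selection 1: 1968
Selection 2: 1968 + 379 = 2347
Selection 3: 2347 + 379 = 2726
Selection 4: 2726 + 379 = 3105
Selection 5: 3105 + 379 = 3484
Selection 6: 3484 + 379 = 3863
Selection 7: 3863 + 379 = 4242
Selection 8: 4242 + 379 = 4621
Selection 9: 4621 + 379 = 5000
Selection 10: 5000 + 379 = 5379
Selection 11: 5379 + 379 = 5758 → 5758 − 5591 = 167
Selection 12: 167 + 379 = 546
Selection 13: 546 + 379 = 925
Selection 14: 925 + 379 = 1304
Selection 15: 1304 + 379 = 1683
Selection 16: 1683 + 379 = 2062
Selection 17: 2062 + 379 = 2441
Selection 18: 2441 + 379 = 2820

1968, 2347, 2726, 3105, 3484, 3863, 4242, 4621, 5000, 5379, 167, 546, 925, 1304, 1683, 2062, 2441, 2820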